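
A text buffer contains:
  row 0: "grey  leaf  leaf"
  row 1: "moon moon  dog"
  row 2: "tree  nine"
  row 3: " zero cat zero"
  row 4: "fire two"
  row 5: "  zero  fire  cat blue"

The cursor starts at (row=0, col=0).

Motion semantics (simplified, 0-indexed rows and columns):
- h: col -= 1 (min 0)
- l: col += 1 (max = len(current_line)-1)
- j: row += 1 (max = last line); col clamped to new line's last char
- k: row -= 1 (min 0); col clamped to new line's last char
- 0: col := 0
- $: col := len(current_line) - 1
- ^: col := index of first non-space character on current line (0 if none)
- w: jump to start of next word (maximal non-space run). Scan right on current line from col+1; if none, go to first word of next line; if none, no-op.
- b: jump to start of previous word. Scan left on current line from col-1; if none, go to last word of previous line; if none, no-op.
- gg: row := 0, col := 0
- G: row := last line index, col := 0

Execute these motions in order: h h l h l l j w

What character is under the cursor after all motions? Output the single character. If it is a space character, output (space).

After 1 (h): row=0 col=0 char='g'
After 2 (h): row=0 col=0 char='g'
After 3 (l): row=0 col=1 char='r'
After 4 (h): row=0 col=0 char='g'
After 5 (l): row=0 col=1 char='r'
After 6 (l): row=0 col=2 char='e'
After 7 (j): row=1 col=2 char='o'
After 8 (w): row=1 col=5 char='m'

Answer: m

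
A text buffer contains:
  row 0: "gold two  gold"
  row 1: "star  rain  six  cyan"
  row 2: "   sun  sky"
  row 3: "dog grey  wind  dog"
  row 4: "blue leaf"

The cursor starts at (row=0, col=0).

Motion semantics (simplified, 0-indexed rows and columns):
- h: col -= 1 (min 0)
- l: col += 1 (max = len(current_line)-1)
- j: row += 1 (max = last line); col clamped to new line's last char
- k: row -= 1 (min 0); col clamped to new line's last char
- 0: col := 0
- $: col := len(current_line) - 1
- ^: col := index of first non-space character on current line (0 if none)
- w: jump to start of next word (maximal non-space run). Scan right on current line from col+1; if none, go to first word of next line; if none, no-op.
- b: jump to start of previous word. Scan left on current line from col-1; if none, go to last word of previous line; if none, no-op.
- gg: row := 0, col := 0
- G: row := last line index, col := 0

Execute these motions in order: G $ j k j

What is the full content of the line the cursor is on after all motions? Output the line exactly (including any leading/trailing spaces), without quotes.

Answer: blue leaf

Derivation:
After 1 (G): row=4 col=0 char='b'
After 2 ($): row=4 col=8 char='f'
After 3 (j): row=4 col=8 char='f'
After 4 (k): row=3 col=8 char='_'
After 5 (j): row=4 col=8 char='f'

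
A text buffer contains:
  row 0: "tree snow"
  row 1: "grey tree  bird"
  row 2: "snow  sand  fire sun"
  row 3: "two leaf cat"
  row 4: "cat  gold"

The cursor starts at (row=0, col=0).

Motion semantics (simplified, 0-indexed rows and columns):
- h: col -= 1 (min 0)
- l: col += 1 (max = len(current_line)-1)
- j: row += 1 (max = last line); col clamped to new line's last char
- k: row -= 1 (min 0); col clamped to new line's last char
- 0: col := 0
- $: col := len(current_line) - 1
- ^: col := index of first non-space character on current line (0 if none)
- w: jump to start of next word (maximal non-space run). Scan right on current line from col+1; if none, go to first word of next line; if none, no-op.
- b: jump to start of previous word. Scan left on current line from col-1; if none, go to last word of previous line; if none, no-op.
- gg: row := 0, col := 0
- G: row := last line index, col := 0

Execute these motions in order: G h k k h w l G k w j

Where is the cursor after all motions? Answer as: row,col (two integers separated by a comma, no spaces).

Answer: 4,4

Derivation:
After 1 (G): row=4 col=0 char='c'
After 2 (h): row=4 col=0 char='c'
After 3 (k): row=3 col=0 char='t'
After 4 (k): row=2 col=0 char='s'
After 5 (h): row=2 col=0 char='s'
After 6 (w): row=2 col=6 char='s'
After 7 (l): row=2 col=7 char='a'
After 8 (G): row=4 col=0 char='c'
After 9 (k): row=3 col=0 char='t'
After 10 (w): row=3 col=4 char='l'
After 11 (j): row=4 col=4 char='_'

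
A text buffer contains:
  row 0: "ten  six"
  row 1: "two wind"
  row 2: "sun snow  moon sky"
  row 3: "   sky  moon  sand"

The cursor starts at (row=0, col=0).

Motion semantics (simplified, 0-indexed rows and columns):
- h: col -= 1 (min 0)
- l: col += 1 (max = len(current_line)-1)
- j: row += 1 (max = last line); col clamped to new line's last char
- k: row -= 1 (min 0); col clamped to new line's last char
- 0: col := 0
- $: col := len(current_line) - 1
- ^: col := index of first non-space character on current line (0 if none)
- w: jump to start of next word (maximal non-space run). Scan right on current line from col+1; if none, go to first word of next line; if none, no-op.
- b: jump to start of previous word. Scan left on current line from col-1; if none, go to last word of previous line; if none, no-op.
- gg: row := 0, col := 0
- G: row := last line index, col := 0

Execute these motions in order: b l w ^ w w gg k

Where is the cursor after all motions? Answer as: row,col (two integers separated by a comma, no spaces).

Answer: 0,0

Derivation:
After 1 (b): row=0 col=0 char='t'
After 2 (l): row=0 col=1 char='e'
After 3 (w): row=0 col=5 char='s'
After 4 (^): row=0 col=0 char='t'
After 5 (w): row=0 col=5 char='s'
After 6 (w): row=1 col=0 char='t'
After 7 (gg): row=0 col=0 char='t'
After 8 (k): row=0 col=0 char='t'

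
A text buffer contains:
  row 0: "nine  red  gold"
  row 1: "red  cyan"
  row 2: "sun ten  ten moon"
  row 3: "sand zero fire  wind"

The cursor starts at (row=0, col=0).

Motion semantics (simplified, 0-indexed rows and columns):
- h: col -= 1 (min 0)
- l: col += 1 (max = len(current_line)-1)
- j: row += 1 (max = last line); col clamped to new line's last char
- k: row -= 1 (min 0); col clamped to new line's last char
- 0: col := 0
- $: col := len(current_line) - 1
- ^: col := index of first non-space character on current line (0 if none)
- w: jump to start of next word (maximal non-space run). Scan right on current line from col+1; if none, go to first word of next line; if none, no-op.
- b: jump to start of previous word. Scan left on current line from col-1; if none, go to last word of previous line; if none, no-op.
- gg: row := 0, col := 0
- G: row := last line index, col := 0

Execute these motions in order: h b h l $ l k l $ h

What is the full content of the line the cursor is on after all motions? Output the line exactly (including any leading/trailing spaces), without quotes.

Answer: nine  red  gold

Derivation:
After 1 (h): row=0 col=0 char='n'
After 2 (b): row=0 col=0 char='n'
After 3 (h): row=0 col=0 char='n'
After 4 (l): row=0 col=1 char='i'
After 5 ($): row=0 col=14 char='d'
After 6 (l): row=0 col=14 char='d'
After 7 (k): row=0 col=14 char='d'
After 8 (l): row=0 col=14 char='d'
After 9 ($): row=0 col=14 char='d'
After 10 (h): row=0 col=13 char='l'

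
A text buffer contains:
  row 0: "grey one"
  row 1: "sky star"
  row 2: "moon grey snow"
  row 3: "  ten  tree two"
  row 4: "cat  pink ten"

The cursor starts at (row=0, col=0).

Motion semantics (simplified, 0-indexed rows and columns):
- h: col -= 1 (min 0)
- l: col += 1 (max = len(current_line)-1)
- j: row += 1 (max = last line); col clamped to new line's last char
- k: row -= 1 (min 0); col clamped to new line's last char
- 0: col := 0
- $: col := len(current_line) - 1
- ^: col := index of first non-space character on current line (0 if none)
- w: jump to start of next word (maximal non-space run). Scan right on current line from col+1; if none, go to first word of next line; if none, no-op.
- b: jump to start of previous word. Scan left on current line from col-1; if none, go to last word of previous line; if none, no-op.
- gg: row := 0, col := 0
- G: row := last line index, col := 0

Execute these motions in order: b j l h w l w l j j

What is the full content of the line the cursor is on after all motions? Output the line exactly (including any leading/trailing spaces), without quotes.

Answer: cat  pink ten

Derivation:
After 1 (b): row=0 col=0 char='g'
After 2 (j): row=1 col=0 char='s'
After 3 (l): row=1 col=1 char='k'
After 4 (h): row=1 col=0 char='s'
After 5 (w): row=1 col=4 char='s'
After 6 (l): row=1 col=5 char='t'
After 7 (w): row=2 col=0 char='m'
After 8 (l): row=2 col=1 char='o'
After 9 (j): row=3 col=1 char='_'
After 10 (j): row=4 col=1 char='a'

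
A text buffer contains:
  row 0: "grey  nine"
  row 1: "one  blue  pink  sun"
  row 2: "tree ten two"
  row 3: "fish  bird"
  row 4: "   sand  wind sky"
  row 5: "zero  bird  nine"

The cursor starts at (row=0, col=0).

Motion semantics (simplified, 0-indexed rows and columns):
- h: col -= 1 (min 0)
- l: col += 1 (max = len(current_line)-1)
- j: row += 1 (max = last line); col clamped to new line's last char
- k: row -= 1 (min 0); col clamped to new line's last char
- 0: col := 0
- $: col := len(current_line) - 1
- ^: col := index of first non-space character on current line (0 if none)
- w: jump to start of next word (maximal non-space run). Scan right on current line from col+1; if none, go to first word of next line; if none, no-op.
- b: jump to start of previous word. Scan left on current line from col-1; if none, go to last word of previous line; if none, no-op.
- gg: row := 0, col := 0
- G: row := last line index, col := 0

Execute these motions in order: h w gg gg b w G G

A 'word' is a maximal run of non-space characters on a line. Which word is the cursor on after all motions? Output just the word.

Answer: zero

Derivation:
After 1 (h): row=0 col=0 char='g'
After 2 (w): row=0 col=6 char='n'
After 3 (gg): row=0 col=0 char='g'
After 4 (gg): row=0 col=0 char='g'
After 5 (b): row=0 col=0 char='g'
After 6 (w): row=0 col=6 char='n'
After 7 (G): row=5 col=0 char='z'
After 8 (G): row=5 col=0 char='z'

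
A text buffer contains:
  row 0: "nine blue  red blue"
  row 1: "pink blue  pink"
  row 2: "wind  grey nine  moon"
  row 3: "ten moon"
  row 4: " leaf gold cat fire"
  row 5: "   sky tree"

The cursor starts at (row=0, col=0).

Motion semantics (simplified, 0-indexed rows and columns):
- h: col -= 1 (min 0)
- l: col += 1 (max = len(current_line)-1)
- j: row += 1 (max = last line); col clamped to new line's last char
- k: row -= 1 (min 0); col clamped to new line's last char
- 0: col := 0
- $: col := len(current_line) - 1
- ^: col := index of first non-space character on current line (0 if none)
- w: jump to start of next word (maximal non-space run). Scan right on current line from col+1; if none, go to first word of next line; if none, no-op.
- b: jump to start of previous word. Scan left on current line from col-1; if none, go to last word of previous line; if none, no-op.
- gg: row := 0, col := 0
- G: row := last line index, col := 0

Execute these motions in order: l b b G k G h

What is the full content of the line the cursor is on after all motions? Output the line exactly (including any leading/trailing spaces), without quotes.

Answer:    sky tree

Derivation:
After 1 (l): row=0 col=1 char='i'
After 2 (b): row=0 col=0 char='n'
After 3 (b): row=0 col=0 char='n'
After 4 (G): row=5 col=0 char='_'
After 5 (k): row=4 col=0 char='_'
After 6 (G): row=5 col=0 char='_'
After 7 (h): row=5 col=0 char='_'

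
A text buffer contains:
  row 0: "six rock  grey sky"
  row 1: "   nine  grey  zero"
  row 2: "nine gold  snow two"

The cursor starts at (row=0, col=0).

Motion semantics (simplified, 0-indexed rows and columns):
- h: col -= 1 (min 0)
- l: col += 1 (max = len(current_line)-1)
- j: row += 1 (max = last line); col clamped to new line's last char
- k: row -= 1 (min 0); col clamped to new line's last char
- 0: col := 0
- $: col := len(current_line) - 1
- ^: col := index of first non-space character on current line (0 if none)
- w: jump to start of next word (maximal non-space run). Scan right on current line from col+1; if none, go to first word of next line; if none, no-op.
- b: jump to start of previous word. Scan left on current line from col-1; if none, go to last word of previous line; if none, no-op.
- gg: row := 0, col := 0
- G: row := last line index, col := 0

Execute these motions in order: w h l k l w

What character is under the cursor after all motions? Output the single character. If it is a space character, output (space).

After 1 (w): row=0 col=4 char='r'
After 2 (h): row=0 col=3 char='_'
After 3 (l): row=0 col=4 char='r'
After 4 (k): row=0 col=4 char='r'
After 5 (l): row=0 col=5 char='o'
After 6 (w): row=0 col=10 char='g'

Answer: g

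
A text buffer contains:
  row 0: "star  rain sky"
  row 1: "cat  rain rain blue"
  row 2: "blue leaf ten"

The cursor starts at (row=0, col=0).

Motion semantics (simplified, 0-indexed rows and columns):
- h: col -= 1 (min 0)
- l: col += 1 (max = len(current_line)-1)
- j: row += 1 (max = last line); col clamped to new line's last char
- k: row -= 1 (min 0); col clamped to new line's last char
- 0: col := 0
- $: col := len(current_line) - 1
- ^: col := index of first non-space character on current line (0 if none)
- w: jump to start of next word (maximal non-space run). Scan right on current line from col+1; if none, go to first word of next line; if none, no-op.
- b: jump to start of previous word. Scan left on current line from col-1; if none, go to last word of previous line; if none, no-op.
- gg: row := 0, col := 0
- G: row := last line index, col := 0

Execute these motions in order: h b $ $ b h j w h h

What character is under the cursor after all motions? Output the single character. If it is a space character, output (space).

After 1 (h): row=0 col=0 char='s'
After 2 (b): row=0 col=0 char='s'
After 3 ($): row=0 col=13 char='y'
After 4 ($): row=0 col=13 char='y'
After 5 (b): row=0 col=11 char='s'
After 6 (h): row=0 col=10 char='_'
After 7 (j): row=1 col=10 char='r'
After 8 (w): row=1 col=15 char='b'
After 9 (h): row=1 col=14 char='_'
After 10 (h): row=1 col=13 char='n'

Answer: n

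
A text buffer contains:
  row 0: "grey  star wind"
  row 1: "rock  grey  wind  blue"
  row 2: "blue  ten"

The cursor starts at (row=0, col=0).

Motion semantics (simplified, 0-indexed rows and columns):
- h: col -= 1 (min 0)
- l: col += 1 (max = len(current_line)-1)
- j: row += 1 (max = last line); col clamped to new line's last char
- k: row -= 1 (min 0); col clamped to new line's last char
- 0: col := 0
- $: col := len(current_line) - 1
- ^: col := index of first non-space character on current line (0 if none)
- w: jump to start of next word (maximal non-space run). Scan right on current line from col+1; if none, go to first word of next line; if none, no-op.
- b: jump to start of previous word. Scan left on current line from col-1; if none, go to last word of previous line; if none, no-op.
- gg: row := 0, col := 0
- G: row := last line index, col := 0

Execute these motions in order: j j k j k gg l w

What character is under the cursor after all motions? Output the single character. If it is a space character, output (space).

After 1 (j): row=1 col=0 char='r'
After 2 (j): row=2 col=0 char='b'
After 3 (k): row=1 col=0 char='r'
After 4 (j): row=2 col=0 char='b'
After 5 (k): row=1 col=0 char='r'
After 6 (gg): row=0 col=0 char='g'
After 7 (l): row=0 col=1 char='r'
After 8 (w): row=0 col=6 char='s'

Answer: s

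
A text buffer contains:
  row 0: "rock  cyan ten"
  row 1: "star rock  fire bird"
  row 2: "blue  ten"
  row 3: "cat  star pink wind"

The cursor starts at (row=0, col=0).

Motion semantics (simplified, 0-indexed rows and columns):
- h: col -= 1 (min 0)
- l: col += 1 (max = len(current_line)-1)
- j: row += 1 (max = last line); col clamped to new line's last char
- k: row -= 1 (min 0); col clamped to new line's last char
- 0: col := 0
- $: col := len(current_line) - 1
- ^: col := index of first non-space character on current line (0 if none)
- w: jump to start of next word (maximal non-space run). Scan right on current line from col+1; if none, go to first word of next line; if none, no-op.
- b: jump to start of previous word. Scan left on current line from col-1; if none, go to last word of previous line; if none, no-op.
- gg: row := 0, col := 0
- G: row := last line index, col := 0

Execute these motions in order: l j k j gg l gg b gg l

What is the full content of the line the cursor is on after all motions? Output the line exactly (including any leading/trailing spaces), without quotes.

After 1 (l): row=0 col=1 char='o'
After 2 (j): row=1 col=1 char='t'
After 3 (k): row=0 col=1 char='o'
After 4 (j): row=1 col=1 char='t'
After 5 (gg): row=0 col=0 char='r'
After 6 (l): row=0 col=1 char='o'
After 7 (gg): row=0 col=0 char='r'
After 8 (b): row=0 col=0 char='r'
After 9 (gg): row=0 col=0 char='r'
After 10 (l): row=0 col=1 char='o'

Answer: rock  cyan ten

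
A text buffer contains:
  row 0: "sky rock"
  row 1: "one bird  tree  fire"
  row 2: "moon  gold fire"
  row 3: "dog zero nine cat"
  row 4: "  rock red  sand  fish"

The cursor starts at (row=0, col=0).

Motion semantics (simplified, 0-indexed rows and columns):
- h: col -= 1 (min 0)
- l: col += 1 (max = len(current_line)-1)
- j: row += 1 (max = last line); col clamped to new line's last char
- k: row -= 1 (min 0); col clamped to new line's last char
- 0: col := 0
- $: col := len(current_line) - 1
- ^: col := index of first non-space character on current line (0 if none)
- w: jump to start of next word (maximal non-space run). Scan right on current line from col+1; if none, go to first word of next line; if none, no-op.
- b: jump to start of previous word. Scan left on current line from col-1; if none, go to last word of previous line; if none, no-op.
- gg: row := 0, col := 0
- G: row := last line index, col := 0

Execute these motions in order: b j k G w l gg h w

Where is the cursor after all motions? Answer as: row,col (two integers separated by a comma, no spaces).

After 1 (b): row=0 col=0 char='s'
After 2 (j): row=1 col=0 char='o'
After 3 (k): row=0 col=0 char='s'
After 4 (G): row=4 col=0 char='_'
After 5 (w): row=4 col=2 char='r'
After 6 (l): row=4 col=3 char='o'
After 7 (gg): row=0 col=0 char='s'
After 8 (h): row=0 col=0 char='s'
After 9 (w): row=0 col=4 char='r'

Answer: 0,4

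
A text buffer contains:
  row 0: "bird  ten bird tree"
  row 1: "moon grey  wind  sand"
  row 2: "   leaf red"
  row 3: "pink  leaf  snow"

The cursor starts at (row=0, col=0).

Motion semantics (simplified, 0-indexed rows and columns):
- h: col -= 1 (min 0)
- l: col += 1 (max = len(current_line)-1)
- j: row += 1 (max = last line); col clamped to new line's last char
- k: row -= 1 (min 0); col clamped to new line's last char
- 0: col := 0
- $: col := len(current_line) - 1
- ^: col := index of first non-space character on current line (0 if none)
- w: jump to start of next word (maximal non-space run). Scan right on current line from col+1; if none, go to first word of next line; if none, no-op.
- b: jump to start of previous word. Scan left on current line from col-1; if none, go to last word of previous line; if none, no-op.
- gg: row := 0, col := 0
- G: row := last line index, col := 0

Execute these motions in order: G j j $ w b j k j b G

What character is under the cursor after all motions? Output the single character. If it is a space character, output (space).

After 1 (G): row=3 col=0 char='p'
After 2 (j): row=3 col=0 char='p'
After 3 (j): row=3 col=0 char='p'
After 4 ($): row=3 col=15 char='w'
After 5 (w): row=3 col=15 char='w'
After 6 (b): row=3 col=12 char='s'
After 7 (j): row=3 col=12 char='s'
After 8 (k): row=2 col=10 char='d'
After 9 (j): row=3 col=10 char='_'
After 10 (b): row=3 col=6 char='l'
After 11 (G): row=3 col=0 char='p'

Answer: p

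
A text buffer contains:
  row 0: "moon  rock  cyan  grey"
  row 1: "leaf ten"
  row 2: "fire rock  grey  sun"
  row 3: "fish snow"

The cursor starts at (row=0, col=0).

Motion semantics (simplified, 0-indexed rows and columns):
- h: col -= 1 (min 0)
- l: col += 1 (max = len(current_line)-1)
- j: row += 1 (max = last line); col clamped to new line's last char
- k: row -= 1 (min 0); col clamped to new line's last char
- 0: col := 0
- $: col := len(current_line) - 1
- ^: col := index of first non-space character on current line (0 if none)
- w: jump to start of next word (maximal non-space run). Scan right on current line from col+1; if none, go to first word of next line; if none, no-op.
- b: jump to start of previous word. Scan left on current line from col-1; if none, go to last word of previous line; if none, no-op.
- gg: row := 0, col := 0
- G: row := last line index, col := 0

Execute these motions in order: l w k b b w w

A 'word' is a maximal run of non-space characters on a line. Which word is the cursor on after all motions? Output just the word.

After 1 (l): row=0 col=1 char='o'
After 2 (w): row=0 col=6 char='r'
After 3 (k): row=0 col=6 char='r'
After 4 (b): row=0 col=0 char='m'
After 5 (b): row=0 col=0 char='m'
After 6 (w): row=0 col=6 char='r'
After 7 (w): row=0 col=12 char='c'

Answer: cyan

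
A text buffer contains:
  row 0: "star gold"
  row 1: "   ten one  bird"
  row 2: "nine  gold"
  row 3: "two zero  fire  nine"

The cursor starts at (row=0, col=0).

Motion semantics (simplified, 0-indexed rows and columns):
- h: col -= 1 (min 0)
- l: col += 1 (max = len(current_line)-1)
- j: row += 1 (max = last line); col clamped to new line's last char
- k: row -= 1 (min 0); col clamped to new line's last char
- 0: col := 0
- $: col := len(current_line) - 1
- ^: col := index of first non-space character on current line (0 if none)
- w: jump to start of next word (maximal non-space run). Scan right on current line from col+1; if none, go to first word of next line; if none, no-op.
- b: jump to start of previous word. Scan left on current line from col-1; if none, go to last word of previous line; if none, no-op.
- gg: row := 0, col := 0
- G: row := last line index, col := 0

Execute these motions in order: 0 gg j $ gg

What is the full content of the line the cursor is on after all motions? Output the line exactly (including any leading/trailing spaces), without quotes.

After 1 (0): row=0 col=0 char='s'
After 2 (gg): row=0 col=0 char='s'
After 3 (j): row=1 col=0 char='_'
After 4 ($): row=1 col=15 char='d'
After 5 (gg): row=0 col=0 char='s'

Answer: star gold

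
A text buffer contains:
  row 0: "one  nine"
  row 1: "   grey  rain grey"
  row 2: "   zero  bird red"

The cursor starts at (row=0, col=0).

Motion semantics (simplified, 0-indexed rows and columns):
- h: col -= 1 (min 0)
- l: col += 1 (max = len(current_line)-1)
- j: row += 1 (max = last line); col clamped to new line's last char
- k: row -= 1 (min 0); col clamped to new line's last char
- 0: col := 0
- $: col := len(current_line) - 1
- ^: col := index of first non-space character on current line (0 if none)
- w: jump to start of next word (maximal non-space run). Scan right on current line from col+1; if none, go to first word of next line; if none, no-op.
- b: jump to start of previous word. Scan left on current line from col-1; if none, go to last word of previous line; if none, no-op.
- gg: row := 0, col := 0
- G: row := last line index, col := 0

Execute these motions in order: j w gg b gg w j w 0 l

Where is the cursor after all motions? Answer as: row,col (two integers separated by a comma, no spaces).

Answer: 1,1

Derivation:
After 1 (j): row=1 col=0 char='_'
After 2 (w): row=1 col=3 char='g'
After 3 (gg): row=0 col=0 char='o'
After 4 (b): row=0 col=0 char='o'
After 5 (gg): row=0 col=0 char='o'
After 6 (w): row=0 col=5 char='n'
After 7 (j): row=1 col=5 char='e'
After 8 (w): row=1 col=9 char='r'
After 9 (0): row=1 col=0 char='_'
After 10 (l): row=1 col=1 char='_'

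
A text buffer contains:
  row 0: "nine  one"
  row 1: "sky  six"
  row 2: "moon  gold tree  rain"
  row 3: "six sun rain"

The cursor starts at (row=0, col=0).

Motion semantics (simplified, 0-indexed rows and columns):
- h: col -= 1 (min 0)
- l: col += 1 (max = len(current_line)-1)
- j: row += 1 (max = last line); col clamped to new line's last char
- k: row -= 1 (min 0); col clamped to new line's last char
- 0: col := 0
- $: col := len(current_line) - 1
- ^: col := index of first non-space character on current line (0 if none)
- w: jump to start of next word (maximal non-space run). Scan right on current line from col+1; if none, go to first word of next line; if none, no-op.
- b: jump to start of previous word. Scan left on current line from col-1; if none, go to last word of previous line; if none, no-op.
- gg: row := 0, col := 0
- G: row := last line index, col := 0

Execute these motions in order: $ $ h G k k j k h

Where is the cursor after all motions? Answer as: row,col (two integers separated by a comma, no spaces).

Answer: 1,0

Derivation:
After 1 ($): row=0 col=8 char='e'
After 2 ($): row=0 col=8 char='e'
After 3 (h): row=0 col=7 char='n'
After 4 (G): row=3 col=0 char='s'
After 5 (k): row=2 col=0 char='m'
After 6 (k): row=1 col=0 char='s'
After 7 (j): row=2 col=0 char='m'
After 8 (k): row=1 col=0 char='s'
After 9 (h): row=1 col=0 char='s'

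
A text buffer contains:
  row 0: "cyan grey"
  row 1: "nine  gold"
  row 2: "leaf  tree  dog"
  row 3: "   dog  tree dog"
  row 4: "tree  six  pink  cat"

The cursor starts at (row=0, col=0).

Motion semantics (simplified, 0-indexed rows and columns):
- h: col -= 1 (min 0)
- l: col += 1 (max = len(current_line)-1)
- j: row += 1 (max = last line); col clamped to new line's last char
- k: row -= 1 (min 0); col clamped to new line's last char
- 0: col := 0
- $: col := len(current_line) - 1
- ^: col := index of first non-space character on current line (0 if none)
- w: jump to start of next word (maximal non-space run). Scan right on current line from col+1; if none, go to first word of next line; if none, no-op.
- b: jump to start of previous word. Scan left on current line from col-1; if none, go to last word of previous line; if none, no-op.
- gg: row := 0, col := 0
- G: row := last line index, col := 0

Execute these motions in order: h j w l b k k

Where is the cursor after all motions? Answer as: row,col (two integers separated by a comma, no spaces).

After 1 (h): row=0 col=0 char='c'
After 2 (j): row=1 col=0 char='n'
After 3 (w): row=1 col=6 char='g'
After 4 (l): row=1 col=7 char='o'
After 5 (b): row=1 col=6 char='g'
After 6 (k): row=0 col=6 char='r'
After 7 (k): row=0 col=6 char='r'

Answer: 0,6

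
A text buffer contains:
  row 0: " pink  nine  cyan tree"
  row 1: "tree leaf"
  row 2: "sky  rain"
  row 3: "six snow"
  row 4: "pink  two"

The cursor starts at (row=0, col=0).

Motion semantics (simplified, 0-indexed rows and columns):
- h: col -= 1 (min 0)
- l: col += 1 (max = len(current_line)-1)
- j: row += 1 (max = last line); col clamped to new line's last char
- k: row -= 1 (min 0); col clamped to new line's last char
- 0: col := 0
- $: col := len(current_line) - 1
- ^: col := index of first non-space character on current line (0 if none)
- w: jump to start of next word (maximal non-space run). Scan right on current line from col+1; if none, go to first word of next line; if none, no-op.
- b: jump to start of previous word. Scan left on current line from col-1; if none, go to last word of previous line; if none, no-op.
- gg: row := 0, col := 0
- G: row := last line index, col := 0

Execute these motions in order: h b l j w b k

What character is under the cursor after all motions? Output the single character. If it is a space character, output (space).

Answer: (space)

Derivation:
After 1 (h): row=0 col=0 char='_'
After 2 (b): row=0 col=0 char='_'
After 3 (l): row=0 col=1 char='p'
After 4 (j): row=1 col=1 char='r'
After 5 (w): row=1 col=5 char='l'
After 6 (b): row=1 col=0 char='t'
After 7 (k): row=0 col=0 char='_'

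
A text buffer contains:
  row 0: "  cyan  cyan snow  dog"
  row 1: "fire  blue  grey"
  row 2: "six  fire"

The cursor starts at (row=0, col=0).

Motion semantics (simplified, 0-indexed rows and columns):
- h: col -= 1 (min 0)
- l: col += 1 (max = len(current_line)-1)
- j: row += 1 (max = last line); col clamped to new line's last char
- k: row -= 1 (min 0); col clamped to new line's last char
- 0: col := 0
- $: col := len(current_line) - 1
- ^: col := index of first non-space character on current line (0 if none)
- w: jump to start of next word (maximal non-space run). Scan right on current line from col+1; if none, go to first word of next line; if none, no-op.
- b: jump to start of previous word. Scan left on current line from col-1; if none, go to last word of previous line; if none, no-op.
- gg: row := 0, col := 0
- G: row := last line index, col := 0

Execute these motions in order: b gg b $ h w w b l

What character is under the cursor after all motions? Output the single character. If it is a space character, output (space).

Answer: i

Derivation:
After 1 (b): row=0 col=0 char='_'
After 2 (gg): row=0 col=0 char='_'
After 3 (b): row=0 col=0 char='_'
After 4 ($): row=0 col=21 char='g'
After 5 (h): row=0 col=20 char='o'
After 6 (w): row=1 col=0 char='f'
After 7 (w): row=1 col=6 char='b'
After 8 (b): row=1 col=0 char='f'
After 9 (l): row=1 col=1 char='i'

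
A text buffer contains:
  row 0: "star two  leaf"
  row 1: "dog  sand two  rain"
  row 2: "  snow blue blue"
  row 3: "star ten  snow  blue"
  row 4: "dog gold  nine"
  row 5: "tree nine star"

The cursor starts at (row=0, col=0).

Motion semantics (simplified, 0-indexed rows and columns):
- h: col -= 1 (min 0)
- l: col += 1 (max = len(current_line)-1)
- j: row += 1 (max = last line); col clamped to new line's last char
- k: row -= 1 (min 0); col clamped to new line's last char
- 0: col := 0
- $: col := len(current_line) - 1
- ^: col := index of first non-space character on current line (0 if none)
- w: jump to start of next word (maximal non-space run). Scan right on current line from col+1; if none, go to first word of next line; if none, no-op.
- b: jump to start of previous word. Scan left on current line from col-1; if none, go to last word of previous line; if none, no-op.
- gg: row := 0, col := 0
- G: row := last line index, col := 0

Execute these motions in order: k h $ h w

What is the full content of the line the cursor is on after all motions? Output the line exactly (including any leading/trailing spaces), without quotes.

After 1 (k): row=0 col=0 char='s'
After 2 (h): row=0 col=0 char='s'
After 3 ($): row=0 col=13 char='f'
After 4 (h): row=0 col=12 char='a'
After 5 (w): row=1 col=0 char='d'

Answer: dog  sand two  rain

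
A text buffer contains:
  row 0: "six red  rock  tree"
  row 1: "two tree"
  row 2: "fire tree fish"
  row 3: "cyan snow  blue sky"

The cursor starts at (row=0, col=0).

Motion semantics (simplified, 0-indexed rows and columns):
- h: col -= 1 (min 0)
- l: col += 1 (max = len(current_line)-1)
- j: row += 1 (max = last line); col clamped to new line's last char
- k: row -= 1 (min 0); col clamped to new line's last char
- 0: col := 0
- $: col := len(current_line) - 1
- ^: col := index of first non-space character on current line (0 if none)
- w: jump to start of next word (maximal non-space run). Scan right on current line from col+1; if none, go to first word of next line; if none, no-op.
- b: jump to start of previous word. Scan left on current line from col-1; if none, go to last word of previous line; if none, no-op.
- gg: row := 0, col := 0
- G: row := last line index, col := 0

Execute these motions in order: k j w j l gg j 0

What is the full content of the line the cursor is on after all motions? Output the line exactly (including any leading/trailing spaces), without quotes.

After 1 (k): row=0 col=0 char='s'
After 2 (j): row=1 col=0 char='t'
After 3 (w): row=1 col=4 char='t'
After 4 (j): row=2 col=4 char='_'
After 5 (l): row=2 col=5 char='t'
After 6 (gg): row=0 col=0 char='s'
After 7 (j): row=1 col=0 char='t'
After 8 (0): row=1 col=0 char='t'

Answer: two tree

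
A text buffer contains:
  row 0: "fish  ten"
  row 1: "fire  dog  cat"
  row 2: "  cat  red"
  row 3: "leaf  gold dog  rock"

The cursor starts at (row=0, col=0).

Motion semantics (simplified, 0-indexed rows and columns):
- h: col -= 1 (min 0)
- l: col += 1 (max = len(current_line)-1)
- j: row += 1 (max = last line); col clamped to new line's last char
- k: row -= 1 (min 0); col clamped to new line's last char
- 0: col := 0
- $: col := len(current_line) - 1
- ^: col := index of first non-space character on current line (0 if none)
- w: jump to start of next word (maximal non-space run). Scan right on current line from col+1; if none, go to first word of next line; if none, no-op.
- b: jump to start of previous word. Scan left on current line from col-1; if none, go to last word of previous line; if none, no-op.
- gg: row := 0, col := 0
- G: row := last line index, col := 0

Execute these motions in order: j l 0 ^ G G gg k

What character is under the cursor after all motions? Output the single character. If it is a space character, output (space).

After 1 (j): row=1 col=0 char='f'
After 2 (l): row=1 col=1 char='i'
After 3 (0): row=1 col=0 char='f'
After 4 (^): row=1 col=0 char='f'
After 5 (G): row=3 col=0 char='l'
After 6 (G): row=3 col=0 char='l'
After 7 (gg): row=0 col=0 char='f'
After 8 (k): row=0 col=0 char='f'

Answer: f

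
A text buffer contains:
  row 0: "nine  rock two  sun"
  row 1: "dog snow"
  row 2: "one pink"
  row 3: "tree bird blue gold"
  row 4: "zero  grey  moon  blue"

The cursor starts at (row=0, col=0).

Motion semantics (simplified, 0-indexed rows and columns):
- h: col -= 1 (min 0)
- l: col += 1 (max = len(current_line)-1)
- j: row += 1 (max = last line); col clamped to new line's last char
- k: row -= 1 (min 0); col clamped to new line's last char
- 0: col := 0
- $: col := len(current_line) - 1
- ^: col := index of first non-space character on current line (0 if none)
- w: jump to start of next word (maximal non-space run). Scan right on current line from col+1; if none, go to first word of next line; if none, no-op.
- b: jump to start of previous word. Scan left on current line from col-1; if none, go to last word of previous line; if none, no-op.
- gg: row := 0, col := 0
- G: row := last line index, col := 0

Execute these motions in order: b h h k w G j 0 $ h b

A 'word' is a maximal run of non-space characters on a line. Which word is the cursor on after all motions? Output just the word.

After 1 (b): row=0 col=0 char='n'
After 2 (h): row=0 col=0 char='n'
After 3 (h): row=0 col=0 char='n'
After 4 (k): row=0 col=0 char='n'
After 5 (w): row=0 col=6 char='r'
After 6 (G): row=4 col=0 char='z'
After 7 (j): row=4 col=0 char='z'
After 8 (0): row=4 col=0 char='z'
After 9 ($): row=4 col=21 char='e'
After 10 (h): row=4 col=20 char='u'
After 11 (b): row=4 col=18 char='b'

Answer: blue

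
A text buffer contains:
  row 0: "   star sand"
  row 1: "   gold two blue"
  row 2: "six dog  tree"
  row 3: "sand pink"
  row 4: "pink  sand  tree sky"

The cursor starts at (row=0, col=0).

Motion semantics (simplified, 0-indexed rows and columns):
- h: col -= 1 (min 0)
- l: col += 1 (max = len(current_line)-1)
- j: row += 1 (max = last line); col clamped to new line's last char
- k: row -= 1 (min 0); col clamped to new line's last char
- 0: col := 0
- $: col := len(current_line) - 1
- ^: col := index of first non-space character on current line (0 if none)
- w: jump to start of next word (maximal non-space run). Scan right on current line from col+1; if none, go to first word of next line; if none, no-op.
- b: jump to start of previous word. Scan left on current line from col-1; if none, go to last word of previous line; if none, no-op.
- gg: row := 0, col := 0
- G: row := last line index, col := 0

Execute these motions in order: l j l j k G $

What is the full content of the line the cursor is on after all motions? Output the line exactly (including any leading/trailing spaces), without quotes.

After 1 (l): row=0 col=1 char='_'
After 2 (j): row=1 col=1 char='_'
After 3 (l): row=1 col=2 char='_'
After 4 (j): row=2 col=2 char='x'
After 5 (k): row=1 col=2 char='_'
After 6 (G): row=4 col=0 char='p'
After 7 ($): row=4 col=19 char='y'

Answer: pink  sand  tree sky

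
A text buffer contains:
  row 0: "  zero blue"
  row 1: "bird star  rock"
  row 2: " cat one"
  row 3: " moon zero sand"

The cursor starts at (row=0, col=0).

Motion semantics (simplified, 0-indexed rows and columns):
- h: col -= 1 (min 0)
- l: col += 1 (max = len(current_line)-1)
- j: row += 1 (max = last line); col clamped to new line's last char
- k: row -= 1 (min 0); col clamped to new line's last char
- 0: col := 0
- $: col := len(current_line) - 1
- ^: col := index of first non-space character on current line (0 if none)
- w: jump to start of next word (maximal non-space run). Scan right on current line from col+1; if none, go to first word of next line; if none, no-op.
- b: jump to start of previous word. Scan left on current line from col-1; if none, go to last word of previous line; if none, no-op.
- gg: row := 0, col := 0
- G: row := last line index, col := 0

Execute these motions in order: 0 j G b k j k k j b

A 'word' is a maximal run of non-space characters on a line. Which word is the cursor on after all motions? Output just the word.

After 1 (0): row=0 col=0 char='_'
After 2 (j): row=1 col=0 char='b'
After 3 (G): row=3 col=0 char='_'
After 4 (b): row=2 col=5 char='o'
After 5 (k): row=1 col=5 char='s'
After 6 (j): row=2 col=5 char='o'
After 7 (k): row=1 col=5 char='s'
After 8 (k): row=0 col=5 char='o'
After 9 (j): row=1 col=5 char='s'
After 10 (b): row=1 col=0 char='b'

Answer: bird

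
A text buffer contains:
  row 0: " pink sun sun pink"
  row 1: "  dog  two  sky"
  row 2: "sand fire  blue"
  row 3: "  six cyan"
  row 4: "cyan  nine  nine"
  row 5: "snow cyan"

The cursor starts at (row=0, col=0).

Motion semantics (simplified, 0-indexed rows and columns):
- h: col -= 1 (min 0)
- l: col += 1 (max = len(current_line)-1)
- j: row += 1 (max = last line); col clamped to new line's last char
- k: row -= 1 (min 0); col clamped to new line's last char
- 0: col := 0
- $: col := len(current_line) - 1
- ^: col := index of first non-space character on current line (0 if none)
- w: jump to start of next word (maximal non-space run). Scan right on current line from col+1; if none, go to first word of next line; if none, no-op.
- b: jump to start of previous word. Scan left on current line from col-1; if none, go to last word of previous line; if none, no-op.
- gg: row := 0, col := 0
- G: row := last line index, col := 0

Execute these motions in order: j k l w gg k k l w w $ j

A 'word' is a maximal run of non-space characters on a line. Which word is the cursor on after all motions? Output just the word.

After 1 (j): row=1 col=0 char='_'
After 2 (k): row=0 col=0 char='_'
After 3 (l): row=0 col=1 char='p'
After 4 (w): row=0 col=6 char='s'
After 5 (gg): row=0 col=0 char='_'
After 6 (k): row=0 col=0 char='_'
After 7 (k): row=0 col=0 char='_'
After 8 (l): row=0 col=1 char='p'
After 9 (w): row=0 col=6 char='s'
After 10 (w): row=0 col=10 char='s'
After 11 ($): row=0 col=17 char='k'
After 12 (j): row=1 col=14 char='y'

Answer: sky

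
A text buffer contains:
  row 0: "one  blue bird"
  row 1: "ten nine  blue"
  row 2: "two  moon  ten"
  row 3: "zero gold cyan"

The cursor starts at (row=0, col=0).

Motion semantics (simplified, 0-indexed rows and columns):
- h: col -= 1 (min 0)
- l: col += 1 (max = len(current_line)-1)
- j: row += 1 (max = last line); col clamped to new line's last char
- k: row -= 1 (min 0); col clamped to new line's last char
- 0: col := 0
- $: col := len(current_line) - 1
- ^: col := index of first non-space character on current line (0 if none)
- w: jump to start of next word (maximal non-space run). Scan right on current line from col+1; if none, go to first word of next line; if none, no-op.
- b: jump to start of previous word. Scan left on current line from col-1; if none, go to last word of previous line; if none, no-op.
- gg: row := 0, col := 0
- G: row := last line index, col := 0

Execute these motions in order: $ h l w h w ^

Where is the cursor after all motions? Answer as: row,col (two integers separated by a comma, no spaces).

After 1 ($): row=0 col=13 char='d'
After 2 (h): row=0 col=12 char='r'
After 3 (l): row=0 col=13 char='d'
After 4 (w): row=1 col=0 char='t'
After 5 (h): row=1 col=0 char='t'
After 6 (w): row=1 col=4 char='n'
After 7 (^): row=1 col=0 char='t'

Answer: 1,0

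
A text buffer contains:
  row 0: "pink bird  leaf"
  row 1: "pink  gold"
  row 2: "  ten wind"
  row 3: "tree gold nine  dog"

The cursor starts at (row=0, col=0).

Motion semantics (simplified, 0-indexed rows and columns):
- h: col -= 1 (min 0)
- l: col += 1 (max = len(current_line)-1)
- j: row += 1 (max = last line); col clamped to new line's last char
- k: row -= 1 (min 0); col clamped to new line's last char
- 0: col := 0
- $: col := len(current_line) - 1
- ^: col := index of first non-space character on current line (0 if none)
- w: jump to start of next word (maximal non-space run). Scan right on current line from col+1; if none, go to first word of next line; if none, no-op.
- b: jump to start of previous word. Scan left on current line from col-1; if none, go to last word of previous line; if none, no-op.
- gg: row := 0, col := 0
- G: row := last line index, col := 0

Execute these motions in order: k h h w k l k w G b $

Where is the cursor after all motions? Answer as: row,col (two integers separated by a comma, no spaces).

Answer: 2,9

Derivation:
After 1 (k): row=0 col=0 char='p'
After 2 (h): row=0 col=0 char='p'
After 3 (h): row=0 col=0 char='p'
After 4 (w): row=0 col=5 char='b'
After 5 (k): row=0 col=5 char='b'
After 6 (l): row=0 col=6 char='i'
After 7 (k): row=0 col=6 char='i'
After 8 (w): row=0 col=11 char='l'
After 9 (G): row=3 col=0 char='t'
After 10 (b): row=2 col=6 char='w'
After 11 ($): row=2 col=9 char='d'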